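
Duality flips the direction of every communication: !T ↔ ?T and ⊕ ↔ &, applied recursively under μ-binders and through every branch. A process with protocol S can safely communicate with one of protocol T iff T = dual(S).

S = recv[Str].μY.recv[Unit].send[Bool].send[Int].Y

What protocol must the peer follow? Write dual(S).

send[Str].μY.send[Unit].recv[Bool].recv[Int].Y

recv[Str] = send[Str]
  μY = μY  (μ self-dual)
    recv[Unit] = send[Unit]
      send[Bool] = recv[Bool]
        send[Int] = recv[Int]
          Y ↦ Y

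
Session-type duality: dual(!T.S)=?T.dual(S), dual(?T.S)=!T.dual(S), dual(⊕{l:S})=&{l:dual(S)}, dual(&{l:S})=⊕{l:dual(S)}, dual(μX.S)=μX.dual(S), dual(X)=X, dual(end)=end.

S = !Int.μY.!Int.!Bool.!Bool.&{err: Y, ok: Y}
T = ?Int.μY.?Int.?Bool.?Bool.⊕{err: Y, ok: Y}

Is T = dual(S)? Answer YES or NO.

!Int | ?Int  ok
  μY | μY  ok (binder kept)
    !Int | ?Int  ok
      !Bool | ?Bool  ok
        !Bool | ?Bool  ok
          &{err,ok} | ⊕{err,ok}  ok labels match
            case err:
              Y | Y  ok
            case ok:
              Y | Y  ok

YES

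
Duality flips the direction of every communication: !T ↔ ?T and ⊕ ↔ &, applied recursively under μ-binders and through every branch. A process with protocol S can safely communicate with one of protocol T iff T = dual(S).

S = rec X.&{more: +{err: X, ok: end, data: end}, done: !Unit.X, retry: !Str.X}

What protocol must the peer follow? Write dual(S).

rec X → rec X  (rec unchanged)
  &{more,done,retry} → +{more,done,retry}  (external→internal)
    • more:
      +{err,ok,data} → &{err,ok,data}  (internal→external)
        • err:
          X self-dual
        • ok:
          end self-dual
        • data:
          end self-dual
    • done:
      !Unit → ?Unit
        X self-dual
    • retry:
      !Str → ?Str
        X self-dual

rec X.+{more: &{err: X, ok: end, data: end}, done: ?Unit.X, retry: ?Str.X}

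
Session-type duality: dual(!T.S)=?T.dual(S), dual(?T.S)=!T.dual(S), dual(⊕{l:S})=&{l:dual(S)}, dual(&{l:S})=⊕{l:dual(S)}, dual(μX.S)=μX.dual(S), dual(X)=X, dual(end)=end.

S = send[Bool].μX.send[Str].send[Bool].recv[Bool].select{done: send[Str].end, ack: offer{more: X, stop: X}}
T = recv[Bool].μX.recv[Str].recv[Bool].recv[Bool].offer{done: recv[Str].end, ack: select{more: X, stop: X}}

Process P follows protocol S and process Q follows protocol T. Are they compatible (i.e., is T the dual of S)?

send[Bool] vs recv[Bool]  match
  μX vs μX  match (binder kept)
    send[Str] vs recv[Str]  match
      send[Bool] vs recv[Bool]  match
        recv[Bool] vs recv[Bool]  ✗ same direction on both sides — not dual

NO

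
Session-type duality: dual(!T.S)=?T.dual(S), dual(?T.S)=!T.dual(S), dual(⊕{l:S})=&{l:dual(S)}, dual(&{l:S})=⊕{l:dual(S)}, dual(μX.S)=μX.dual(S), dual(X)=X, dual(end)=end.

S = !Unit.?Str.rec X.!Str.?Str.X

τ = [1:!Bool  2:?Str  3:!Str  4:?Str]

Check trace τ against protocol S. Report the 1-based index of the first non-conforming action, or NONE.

@1 got !Bool, protocol expects !Unit  ✗

1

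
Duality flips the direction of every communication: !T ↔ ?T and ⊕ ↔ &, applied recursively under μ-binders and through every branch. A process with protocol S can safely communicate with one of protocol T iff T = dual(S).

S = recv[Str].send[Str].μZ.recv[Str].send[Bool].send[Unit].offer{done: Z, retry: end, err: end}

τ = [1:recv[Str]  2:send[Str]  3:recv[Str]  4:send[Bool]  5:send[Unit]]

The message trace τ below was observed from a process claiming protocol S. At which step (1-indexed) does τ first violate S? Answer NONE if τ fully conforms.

NONE

[1] recv[Str]  match  cont: send[Str].μZ.…
[2] send[Str]  match  cont: μZ.…
[3] recv[Str]  match  cont: send[Bool].send[Unit].offer{done: μZ.…, retry: end, err: end}
[4] send[Bool]  match  cont: send[Unit].offer{done: μZ.…, retry: end, err: end}
[5] send[Unit]  match  cont: offer{done: μZ.…, retry: end, err: end}
τ conforms to S (length 5)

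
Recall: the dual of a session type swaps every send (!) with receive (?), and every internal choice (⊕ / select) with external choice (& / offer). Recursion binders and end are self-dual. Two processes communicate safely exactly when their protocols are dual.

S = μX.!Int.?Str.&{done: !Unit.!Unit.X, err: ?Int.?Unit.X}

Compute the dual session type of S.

μX = μX  (binder kept)
  !Int = ?Int
    ?Str = !Str
      &{done,err} = ⊕{done,err}  (external→internal)
        • done:
          !Unit = ?Unit
            !Unit = ?Unit
              X ↦ X
        • err:
          ?Int = !Int
            ?Unit = !Unit
              X ↦ X

μX.?Int.!Str.⊕{done: ?Unit.?Unit.X, err: !Int.!Unit.X}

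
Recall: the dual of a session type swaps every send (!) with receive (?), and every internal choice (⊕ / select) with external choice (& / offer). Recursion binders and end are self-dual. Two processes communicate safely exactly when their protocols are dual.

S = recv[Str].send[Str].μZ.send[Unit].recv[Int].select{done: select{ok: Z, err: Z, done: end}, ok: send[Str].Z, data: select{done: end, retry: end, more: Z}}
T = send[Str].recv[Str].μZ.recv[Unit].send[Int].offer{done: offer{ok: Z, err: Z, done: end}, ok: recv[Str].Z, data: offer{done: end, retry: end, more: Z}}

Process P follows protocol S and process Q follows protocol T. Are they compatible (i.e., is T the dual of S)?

recv[Str] vs send[Str]  match
  send[Str] vs recv[Str]  match
    μZ vs μZ  match (μ self-dual)
      send[Unit] vs recv[Unit]  match
        recv[Int] vs send[Int]  match
          select{done,ok,data} vs offer{done,ok,data}  match labels match
            [done]
              select{ok,err,done} vs offer{ok,err,done}  match labels match
                [ok]
                  Z vs Z  match
                [err]
                  Z vs Z  match
                [done]
                  end vs end  match
            [ok]
              send[Str] vs recv[Str]  match
                Z vs Z  match
            [data]
              select{done,retry,more} vs offer{done,retry,more}  match labels match
                [done]
                  end vs end  match
                [retry]
                  end vs end  match
                [more]
                  Z vs Z  match

YES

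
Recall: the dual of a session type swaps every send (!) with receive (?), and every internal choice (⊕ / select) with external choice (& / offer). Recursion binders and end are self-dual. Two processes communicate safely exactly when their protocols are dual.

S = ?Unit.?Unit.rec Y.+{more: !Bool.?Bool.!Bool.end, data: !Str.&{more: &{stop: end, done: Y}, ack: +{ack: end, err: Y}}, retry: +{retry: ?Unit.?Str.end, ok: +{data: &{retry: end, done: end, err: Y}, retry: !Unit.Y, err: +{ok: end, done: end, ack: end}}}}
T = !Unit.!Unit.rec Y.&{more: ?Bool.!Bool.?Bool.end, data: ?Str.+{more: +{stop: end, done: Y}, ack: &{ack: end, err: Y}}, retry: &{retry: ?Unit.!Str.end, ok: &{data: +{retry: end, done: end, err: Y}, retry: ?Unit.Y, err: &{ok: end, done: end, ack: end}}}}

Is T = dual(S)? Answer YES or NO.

?Unit | !Unit  ✓
  ?Unit | !Unit  ✓
    rec Y | rec Y  ✓ (μ self-dual)
      +{more,data,retry} | &{more,data,retry}  ✓ labels match
        [more]
          !Bool | ?Bool  ✓
            ?Bool | !Bool  ✓
              !Bool | ?Bool  ✓
                end | end  ✓
        [data]
          !Str | ?Str  ✓
            &{more,ack} | +{more,ack}  ✓ labels match
              [more]
                &{stop,done} | +{stop,done}  ✓ labels match
                  [stop]
                    end | end  ✓
                  [done]
                    Y | Y  ✓
              [ack]
                +{ack,err} | &{ack,err}  ✓ labels match
                  [ack]
                    end | end  ✓
                  [err]
                    Y | Y  ✓
        [retry]
          +{retry,ok} | &{retry,ok}  ✓ labels match
            [retry]
              ?Unit | ?Unit  ✗ same direction on both sides — not dual

NO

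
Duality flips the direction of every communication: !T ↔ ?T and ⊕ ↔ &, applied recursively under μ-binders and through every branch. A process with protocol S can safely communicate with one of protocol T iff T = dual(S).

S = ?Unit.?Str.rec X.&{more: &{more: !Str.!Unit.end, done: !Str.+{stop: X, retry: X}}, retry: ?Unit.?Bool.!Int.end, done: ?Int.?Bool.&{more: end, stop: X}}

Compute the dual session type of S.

!Unit.!Str.rec X.+{more: +{more: ?Str.?Unit.end, done: ?Str.&{stop: X, retry: X}}, retry: !Unit.!Bool.?Int.end, done: !Int.!Bool.+{more: end, stop: X}}

?Unit → !Unit
  ?Str → !Str
    rec X → rec X  (rec unchanged)
      &{more,retry,done} → +{more,retry,done}  (&→⊕)
        case more:
          &{more,done} → +{more,done}  (&→⊕)
            case more:
              !Str → ?Str
                !Unit → ?Unit
                  end ↦ end
            case done:
              !Str → ?Str
                +{stop,retry} → &{stop,retry}  (internal→external)
                  case stop:
                    X ↦ X
                  case retry:
                    X ↦ X
        case retry:
          ?Unit → !Unit
            ?Bool → !Bool
              !Int → ?Int
                end ↦ end
        case done:
          ?Int → !Int
            ?Bool → !Bool
              &{more,stop} → +{more,stop}  (&→⊕)
                case more:
                  end ↦ end
                case stop:
                  X ↦ X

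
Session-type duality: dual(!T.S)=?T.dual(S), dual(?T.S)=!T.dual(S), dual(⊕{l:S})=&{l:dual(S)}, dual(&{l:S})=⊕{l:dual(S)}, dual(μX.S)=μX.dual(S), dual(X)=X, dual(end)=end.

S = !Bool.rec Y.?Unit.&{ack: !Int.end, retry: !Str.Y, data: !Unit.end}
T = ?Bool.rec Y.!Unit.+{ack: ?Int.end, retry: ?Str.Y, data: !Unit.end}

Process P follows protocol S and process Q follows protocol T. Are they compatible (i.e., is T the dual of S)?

!Bool vs ?Bool  match
  rec Y vs rec Y  match (rec unchanged)
    ?Unit vs !Unit  match
      &{ack,retry,data} vs +{ack,retry,data}  match same labels
        • ack:
          !Int vs ?Int  match
            end vs end  match
        • retry:
          !Str vs ?Str  match
            Y vs Y  match
        • data:
          !Unit vs !Unit  ✗ same direction on both sides — not dual

NO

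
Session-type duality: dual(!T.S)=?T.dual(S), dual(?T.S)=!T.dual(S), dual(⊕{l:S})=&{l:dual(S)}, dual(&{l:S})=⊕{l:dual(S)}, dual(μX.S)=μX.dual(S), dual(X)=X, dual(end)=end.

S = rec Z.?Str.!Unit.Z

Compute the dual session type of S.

rec Z.!Str.?Unit.Z

rec Z = rec Z  (μ self-dual)
  ?Str = !Str
    !Unit = ?Unit
      dual(Z) = Z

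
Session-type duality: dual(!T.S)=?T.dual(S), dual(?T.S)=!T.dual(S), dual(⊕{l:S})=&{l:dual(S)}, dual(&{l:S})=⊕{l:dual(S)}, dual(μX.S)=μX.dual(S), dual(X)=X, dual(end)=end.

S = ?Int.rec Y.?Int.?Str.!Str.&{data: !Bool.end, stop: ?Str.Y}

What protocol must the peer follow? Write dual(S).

!Int.rec Y.!Int.!Str.?Str.+{data: ?Bool.end, stop: !Str.Y}

?Int → !Int
  rec Y → rec Y  (binder kept)
    ?Int → !Int
      ?Str → !Str
        !Str → ?Str
          &{data,stop} → +{data,stop}  (external→internal)
            case data:
              !Bool → ?Bool
                end ↦ end
            case stop:
              ?Str → !Str
                Y ↦ Y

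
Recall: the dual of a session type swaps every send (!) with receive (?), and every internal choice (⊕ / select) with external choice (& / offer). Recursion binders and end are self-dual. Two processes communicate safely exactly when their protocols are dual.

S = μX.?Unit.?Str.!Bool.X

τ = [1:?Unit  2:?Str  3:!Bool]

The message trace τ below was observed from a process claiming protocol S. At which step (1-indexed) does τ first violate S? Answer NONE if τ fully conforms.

@1 ?Unit  ✓  state: ?Str.!Bool.μX.…
@2 ?Str  ✓  state: !Bool.μX.…
@3 !Bool  ✓  state: μX.…
all 3 steps conform

NONE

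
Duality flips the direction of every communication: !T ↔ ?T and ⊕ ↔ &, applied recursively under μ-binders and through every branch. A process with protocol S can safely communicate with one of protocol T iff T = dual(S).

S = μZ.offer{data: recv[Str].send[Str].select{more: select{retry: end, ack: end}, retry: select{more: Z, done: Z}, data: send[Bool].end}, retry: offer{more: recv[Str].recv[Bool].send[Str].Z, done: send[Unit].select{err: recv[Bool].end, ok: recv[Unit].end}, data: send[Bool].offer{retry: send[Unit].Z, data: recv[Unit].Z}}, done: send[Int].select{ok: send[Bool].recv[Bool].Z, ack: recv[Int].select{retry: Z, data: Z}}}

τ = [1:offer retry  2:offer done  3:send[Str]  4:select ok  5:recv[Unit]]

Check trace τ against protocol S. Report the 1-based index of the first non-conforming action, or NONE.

3

@1 offer retry  ok  state: offer{more: recv[Str].recv[Bool].send[Str].μZ.…, done: send[Unit].select{err: recv[Bool].end, ok: recv[Unit].end}, data: send[Bool].offer{retry: send[Unit].μZ.…, data: recv[Unit].μZ.…}}
@2 offer done  ok  state: send[Unit].select{err: recv[Bool].end, ok: recv[Unit].end}
@3 got send[Str], protocol expects send[Unit]  ✗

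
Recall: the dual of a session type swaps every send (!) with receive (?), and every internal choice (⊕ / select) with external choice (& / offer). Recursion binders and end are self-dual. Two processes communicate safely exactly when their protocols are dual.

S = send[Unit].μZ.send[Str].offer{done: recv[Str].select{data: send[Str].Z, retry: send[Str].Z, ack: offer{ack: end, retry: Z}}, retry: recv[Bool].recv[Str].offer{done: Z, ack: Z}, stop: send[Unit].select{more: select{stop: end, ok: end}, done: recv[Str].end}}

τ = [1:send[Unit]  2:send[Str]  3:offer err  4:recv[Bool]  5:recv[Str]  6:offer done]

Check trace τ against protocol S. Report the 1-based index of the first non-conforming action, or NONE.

[1] send[Unit]  match  residual = μZ.…
[2] send[Str]  match  residual = offer{done: recv[Str].select{data: send[Str].μZ.…, retry: send[Str].μZ.…, ack: offer{ack: end, retry: μZ.…}}, retry: recv[Bool].recv[Str].offer{done: μZ.…, ack: μZ.…}, stop: send[Unit].select{more: select{stop: end, ok: end}, done: recv[Str].end}}
[3] got offer err, protocol expects offer done or offer retry or offer stop  ✗

3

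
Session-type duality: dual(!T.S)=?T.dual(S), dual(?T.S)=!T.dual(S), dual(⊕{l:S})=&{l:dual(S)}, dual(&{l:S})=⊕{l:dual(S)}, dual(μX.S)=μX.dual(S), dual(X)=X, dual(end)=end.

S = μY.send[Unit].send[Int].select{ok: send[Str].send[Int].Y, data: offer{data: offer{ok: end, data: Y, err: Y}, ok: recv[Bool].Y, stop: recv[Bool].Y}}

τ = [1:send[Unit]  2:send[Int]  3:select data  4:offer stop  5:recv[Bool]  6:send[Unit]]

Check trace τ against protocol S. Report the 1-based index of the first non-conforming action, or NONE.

[1] send[Unit]  match  cont: send[Int].select{ok: send[Str].send[Int].μY.…, data: offer{data: offer{ok: end, data: μY.…, err: μY.…}, ok: recv[Bool].μY.…, stop: recv[Bool].μY.…}}
[2] send[Int]  match  cont: select{ok: send[Str].send[Int].μY.…, data: offer{data: offer{ok: end, data: μY.…, err: μY.…}, ok: recv[Bool].μY.…, stop: recv[Bool].μY.…}}
[3] select data  match  cont: offer{data: offer{ok: end, data: μY.…, err: μY.…}, ok: recv[Bool].μY.…, stop: recv[Bool].μY.…}
[4] offer stop  match  cont: recv[Bool].μY.…
[5] recv[Bool]  match  cont: μY.…
[6] send[Unit]  match  cont: send[Int].select{ok: send[Str].send[Int].μY.…, data: offer{data: offer{ok: end, data: μY.…, err: μY.…}, ok: recv[Bool].μY.…, stop: recv[Bool].μY.…}}
τ conforms to S (length 6)

NONE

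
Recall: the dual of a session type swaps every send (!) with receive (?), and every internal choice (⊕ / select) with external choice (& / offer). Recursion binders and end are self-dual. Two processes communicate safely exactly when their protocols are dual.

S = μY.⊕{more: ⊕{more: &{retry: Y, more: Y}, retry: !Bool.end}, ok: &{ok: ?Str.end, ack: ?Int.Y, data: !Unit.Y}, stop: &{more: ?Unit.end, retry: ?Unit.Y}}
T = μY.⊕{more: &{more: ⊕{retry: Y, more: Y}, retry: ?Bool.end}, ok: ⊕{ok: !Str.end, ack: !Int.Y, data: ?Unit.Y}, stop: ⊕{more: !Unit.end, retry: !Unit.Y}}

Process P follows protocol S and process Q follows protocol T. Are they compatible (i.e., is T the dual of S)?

NO

μY vs μY  ok (binder kept)
  ⊕{more,ok,stop} vs ⊕{more,ok,stop}  ✗ choice polarity not flipped — not dual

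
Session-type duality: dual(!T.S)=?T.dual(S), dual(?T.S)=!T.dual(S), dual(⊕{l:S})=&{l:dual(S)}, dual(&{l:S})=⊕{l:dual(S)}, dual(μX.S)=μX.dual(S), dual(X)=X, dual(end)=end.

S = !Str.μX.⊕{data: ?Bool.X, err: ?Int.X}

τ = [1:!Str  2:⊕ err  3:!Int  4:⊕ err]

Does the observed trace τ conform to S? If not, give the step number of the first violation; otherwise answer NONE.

[1] !Str  ✓  cont: μX.…
[2] ⊕ err  ✓  cont: ?Int.μX.…
[3] got !Int, protocol expects ?Int  ✗

3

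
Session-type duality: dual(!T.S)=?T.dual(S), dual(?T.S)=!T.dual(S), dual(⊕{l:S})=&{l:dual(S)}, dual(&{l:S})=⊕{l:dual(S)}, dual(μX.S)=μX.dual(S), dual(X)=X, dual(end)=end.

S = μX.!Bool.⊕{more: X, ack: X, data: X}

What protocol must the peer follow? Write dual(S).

μX = μX  (rec unchanged)
  !Bool = ?Bool
    ⊕{more,ack,data} = &{more,ack,data}  (select→offer)
      [more]
        dual(X) = X
      [ack]
        dual(X) = X
      [data]
        dual(X) = X

μX.?Bool.&{more: X, ack: X, data: X}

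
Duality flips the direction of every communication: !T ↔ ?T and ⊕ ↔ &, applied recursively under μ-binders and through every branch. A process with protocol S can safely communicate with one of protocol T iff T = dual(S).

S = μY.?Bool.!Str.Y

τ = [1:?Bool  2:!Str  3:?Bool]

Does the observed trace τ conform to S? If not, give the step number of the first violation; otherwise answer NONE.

@1 ?Bool  ✓  state: !Str.μY.…
@2 !Str  ✓  state: μY.…
@3 ?Bool  ✓  state: !Str.μY.…
all 3 steps conform

NONE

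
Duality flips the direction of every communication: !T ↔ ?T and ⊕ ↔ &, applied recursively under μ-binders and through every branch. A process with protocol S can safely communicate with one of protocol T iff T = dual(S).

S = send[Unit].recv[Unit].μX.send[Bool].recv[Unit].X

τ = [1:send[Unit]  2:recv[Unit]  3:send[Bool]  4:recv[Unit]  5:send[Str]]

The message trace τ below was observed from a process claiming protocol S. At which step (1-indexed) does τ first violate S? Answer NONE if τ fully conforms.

@1 send[Unit]  match  state: recv[Unit].μX.…
@2 recv[Unit]  match  state: μX.…
@3 send[Bool]  match  state: recv[Unit].μX.…
@4 recv[Unit]  match  state: μX.…
@5 got send[Str], protocol expects send[Bool]  ✗

5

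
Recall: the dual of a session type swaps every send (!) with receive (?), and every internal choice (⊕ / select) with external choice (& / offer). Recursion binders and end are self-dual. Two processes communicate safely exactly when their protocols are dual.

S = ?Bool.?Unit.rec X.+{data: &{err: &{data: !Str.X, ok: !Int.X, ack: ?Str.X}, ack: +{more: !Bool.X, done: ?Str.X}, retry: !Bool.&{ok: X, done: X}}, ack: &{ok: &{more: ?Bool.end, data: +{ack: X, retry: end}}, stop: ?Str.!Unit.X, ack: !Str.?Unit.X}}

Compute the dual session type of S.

?Bool = !Bool
  ?Unit = !Unit
    rec X = rec X  (binder kept)
      +{data,ack} = &{data,ack}  (⊕→&)
        • data:
          &{err,ack,retry} = +{err,ack,retry}  (offer→select)
            • err:
              &{data,ok,ack} = +{data,ok,ack}  (offer→select)
                • data:
                  !Str = ?Str
                    X self-dual
                • ok:
                  !Int = ?Int
                    X self-dual
                • ack:
                  ?Str = !Str
                    X self-dual
            • ack:
              +{more,done} = &{more,done}  (⊕→&)
                • more:
                  !Bool = ?Bool
                    X self-dual
                • done:
                  ?Str = !Str
                    X self-dual
            • retry:
              !Bool = ?Bool
                &{ok,done} = +{ok,done}  (offer→select)
                  • ok:
                    X self-dual
                  • done:
                    X self-dual
        • ack:
          &{ok,stop,ack} = +{ok,stop,ack}  (offer→select)
            • ok:
              &{more,data} = +{more,data}  (offer→select)
                • more:
                  ?Bool = !Bool
                    end self-dual
                • data:
                  +{ack,retry} = &{ack,retry}  (⊕→&)
                    • ack:
                      X self-dual
                    • retry:
                      end self-dual
            • stop:
              ?Str = !Str
                !Unit = ?Unit
                  X self-dual
            • ack:
              !Str = ?Str
                ?Unit = !Unit
                  X self-dual

!Bool.!Unit.rec X.&{data: +{err: +{data: ?Str.X, ok: ?Int.X, ack: !Str.X}, ack: &{more: ?Bool.X, done: !Str.X}, retry: ?Bool.+{ok: X, done: X}}, ack: +{ok: +{more: !Bool.end, data: &{ack: X, retry: end}}, stop: !Str.?Unit.X, ack: ?Str.!Unit.X}}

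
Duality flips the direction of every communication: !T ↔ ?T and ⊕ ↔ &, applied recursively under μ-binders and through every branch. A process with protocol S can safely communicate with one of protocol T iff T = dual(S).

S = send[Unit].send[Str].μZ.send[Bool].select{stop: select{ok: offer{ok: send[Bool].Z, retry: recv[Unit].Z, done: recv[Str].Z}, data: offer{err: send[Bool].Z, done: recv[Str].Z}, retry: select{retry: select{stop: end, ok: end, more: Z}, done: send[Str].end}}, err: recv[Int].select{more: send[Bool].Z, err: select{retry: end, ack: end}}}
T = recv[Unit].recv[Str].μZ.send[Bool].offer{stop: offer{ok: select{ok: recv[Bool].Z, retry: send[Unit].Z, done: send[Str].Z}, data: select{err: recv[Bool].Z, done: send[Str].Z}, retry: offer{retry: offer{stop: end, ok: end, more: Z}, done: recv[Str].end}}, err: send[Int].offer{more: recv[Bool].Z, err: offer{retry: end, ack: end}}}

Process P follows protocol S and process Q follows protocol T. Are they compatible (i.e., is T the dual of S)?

send[Unit] | recv[Unit]  match
  send[Str] | recv[Str]  match
    μZ | μZ  match (binder kept)
      send[Bool] | send[Bool]  ✗ same direction on both sides — not dual

NO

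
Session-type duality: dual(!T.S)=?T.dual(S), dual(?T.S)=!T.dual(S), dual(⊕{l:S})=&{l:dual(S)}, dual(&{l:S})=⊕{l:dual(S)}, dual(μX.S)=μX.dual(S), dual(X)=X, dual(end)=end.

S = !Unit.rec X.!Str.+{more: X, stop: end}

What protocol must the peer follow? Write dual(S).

?Unit.rec X.?Str.&{more: X, stop: end}

!Unit = ?Unit
  rec X = rec X  (rec unchanged)
    !Str = ?Str
      +{more,stop} = &{more,stop}  (select→offer)
        • more:
          X self-dual
        • stop:
          end self-dual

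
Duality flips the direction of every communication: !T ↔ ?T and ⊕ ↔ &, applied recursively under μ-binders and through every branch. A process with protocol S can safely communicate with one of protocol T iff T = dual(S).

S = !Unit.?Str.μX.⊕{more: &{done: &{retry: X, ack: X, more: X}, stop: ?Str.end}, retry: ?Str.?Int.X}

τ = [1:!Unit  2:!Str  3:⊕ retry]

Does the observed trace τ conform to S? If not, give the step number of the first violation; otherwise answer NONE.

[1] !Unit  ok  now at ?Str.μX.…
[2] got !Str, protocol expects ?Str  ✗

2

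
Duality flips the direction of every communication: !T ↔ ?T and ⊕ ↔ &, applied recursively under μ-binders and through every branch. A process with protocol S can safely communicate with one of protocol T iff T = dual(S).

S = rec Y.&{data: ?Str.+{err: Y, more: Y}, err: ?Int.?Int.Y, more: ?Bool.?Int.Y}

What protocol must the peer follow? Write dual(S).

rec Y.+{data: !Str.&{err: Y, more: Y}, err: !Int.!Int.Y, more: !Bool.!Int.Y}

rec Y ↦ rec Y  (μ self-dual)
  &{data,err,more} ↦ +{data,err,more}  (&→⊕)
    • data:
      ?Str ↦ !Str
        +{err,more} ↦ &{err,more}  (⊕→&)
          • err:
            Y ↦ Y
          • more:
            Y ↦ Y
    • err:
      ?Int ↦ !Int
        ?Int ↦ !Int
          Y ↦ Y
    • more:
      ?Bool ↦ !Bool
        ?Int ↦ !Int
          Y ↦ Y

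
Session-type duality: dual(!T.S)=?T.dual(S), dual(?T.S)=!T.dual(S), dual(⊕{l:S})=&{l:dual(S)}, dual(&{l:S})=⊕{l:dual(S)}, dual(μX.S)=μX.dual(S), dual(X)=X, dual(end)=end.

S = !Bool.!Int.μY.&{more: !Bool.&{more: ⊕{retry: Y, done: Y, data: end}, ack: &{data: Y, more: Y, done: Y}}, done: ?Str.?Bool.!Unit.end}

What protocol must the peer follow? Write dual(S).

!Bool ↦ ?Bool
  !Int ↦ ?Int
    μY ↦ μY  (rec unchanged)
      &{more,done} ↦ ⊕{more,done}  (offer→select)
        case more:
          !Bool ↦ ?Bool
            &{more,ack} ↦ ⊕{more,ack}  (offer→select)
              case more:
                ⊕{retry,done,data} ↦ &{retry,done,data}  (⊕→&)
                  case retry:
                    dual(Y) = Y
                  case done:
                    dual(Y) = Y
                  case data:
                    dual(end) = end
              case ack:
                &{data,more,done} ↦ ⊕{data,more,done}  (offer→select)
                  case data:
                    dual(Y) = Y
                  case more:
                    dual(Y) = Y
                  case done:
                    dual(Y) = Y
        case done:
          ?Str ↦ !Str
            ?Bool ↦ !Bool
              !Unit ↦ ?Unit
                dual(end) = end

?Bool.?Int.μY.⊕{more: ?Bool.⊕{more: &{retry: Y, done: Y, data: end}, ack: ⊕{data: Y, more: Y, done: Y}}, done: !Str.!Bool.?Unit.end}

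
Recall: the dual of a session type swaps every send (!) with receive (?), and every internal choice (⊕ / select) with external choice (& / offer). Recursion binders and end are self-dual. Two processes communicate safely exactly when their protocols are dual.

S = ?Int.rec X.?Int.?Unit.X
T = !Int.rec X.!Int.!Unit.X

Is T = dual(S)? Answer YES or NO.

YES

?Int vs !Int  ✓
  rec X vs rec X  ✓ (rec unchanged)
    ?Int vs !Int  ✓
      ?Unit vs !Unit  ✓
        X vs X  ✓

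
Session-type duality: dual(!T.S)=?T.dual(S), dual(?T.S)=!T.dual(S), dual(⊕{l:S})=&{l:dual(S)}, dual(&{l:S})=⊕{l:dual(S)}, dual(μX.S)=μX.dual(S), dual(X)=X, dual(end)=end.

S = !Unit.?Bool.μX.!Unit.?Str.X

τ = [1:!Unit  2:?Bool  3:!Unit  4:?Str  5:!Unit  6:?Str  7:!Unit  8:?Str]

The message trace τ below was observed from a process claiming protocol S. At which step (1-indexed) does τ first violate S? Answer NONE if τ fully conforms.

NONE

[1] !Unit  ✓  cont: ?Bool.μX.…
[2] ?Bool  ✓  cont: μX.…
[3] !Unit  ✓  cont: ?Str.μX.…
[4] ?Str  ✓  cont: μX.…
[5] !Unit  ✓  cont: ?Str.μX.…
[6] ?Str  ✓  cont: μX.…
[7] !Unit  ✓  cont: ?Str.μX.…
[8] ?Str  ✓  cont: μX.…
τ conforms to S (length 8)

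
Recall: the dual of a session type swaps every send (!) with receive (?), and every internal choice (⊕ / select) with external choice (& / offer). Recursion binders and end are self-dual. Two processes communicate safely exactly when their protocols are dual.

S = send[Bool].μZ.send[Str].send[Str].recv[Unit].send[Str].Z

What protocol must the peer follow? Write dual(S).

send[Bool] = recv[Bool]
  μZ = μZ  (μ self-dual)
    send[Str] = recv[Str]
      send[Str] = recv[Str]
        recv[Unit] = send[Unit]
          send[Str] = recv[Str]
            Z self-dual

recv[Bool].μZ.recv[Str].recv[Str].send[Unit].recv[Str].Z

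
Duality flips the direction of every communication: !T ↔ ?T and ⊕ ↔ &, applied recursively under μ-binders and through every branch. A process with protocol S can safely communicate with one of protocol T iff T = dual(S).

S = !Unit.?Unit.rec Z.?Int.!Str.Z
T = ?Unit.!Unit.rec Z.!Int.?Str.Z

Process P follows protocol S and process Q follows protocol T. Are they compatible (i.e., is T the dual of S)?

YES

!Unit vs ?Unit  match
  ?Unit vs !Unit  match
    rec Z vs rec Z  match (μ self-dual)
      ?Int vs !Int  match
        !Str vs ?Str  match
          Z vs Z  match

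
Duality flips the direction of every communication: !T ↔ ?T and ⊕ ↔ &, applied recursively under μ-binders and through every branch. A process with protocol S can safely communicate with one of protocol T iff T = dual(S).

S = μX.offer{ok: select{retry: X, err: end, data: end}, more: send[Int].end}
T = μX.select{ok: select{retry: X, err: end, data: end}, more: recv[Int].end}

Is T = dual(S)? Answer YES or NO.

NO

μX vs μX  ✓ (binder kept)
  offer{ok,more} vs select{ok,more}  ✓ labels match
    [ok]
      select{retry,err,data} vs select{retry,err,data}  ✗ choice polarity not flipped — not dual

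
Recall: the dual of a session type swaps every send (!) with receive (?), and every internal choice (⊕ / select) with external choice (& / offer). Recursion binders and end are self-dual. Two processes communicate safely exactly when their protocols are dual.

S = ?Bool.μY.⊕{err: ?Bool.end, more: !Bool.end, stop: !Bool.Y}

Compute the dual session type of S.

!Bool.μY.&{err: !Bool.end, more: ?Bool.end, stop: ?Bool.Y}

?Bool ↦ !Bool
  μY ↦ μY  (rec unchanged)
    ⊕{err,more,stop} ↦ &{err,more,stop}  (internal→external)
      [err]
        ?Bool ↦ !Bool
          dual(end) = end
      [more]
        !Bool ↦ ?Bool
          dual(end) = end
      [stop]
        !Bool ↦ ?Bool
          dual(Y) = Y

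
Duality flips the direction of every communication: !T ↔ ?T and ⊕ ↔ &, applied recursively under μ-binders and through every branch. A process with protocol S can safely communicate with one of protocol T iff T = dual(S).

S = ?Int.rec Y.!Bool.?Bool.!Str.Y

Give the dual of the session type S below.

?Int → !Int
  rec Y → rec Y  (μ self-dual)
    !Bool → ?Bool
      ?Bool → !Bool
        !Str → ?Str
          Y ↦ Y

!Int.rec Y.?Bool.!Bool.?Str.Y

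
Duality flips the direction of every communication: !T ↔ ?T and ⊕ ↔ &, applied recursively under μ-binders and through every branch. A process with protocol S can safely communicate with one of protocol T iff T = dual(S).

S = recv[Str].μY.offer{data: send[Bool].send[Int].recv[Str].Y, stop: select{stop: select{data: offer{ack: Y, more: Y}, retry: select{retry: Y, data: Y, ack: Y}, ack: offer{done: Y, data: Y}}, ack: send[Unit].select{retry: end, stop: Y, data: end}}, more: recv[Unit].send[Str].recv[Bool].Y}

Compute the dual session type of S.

recv[Str] → send[Str]
  μY → μY  (binder kept)
    offer{data,stop,more} → select{data,stop,more}  (external→internal)
      [data]
        send[Bool] → recv[Bool]
          send[Int] → recv[Int]
            recv[Str] → send[Str]
              Y ↦ Y
      [stop]
        select{stop,ack} → offer{stop,ack}  (internal→external)
          [stop]
            select{data,retry,ack} → offer{data,retry,ack}  (internal→external)
              [data]
                offer{ack,more} → select{ack,more}  (external→internal)
                  [ack]
                    Y ↦ Y
                  [more]
                    Y ↦ Y
              [retry]
                select{retry,data,ack} → offer{retry,data,ack}  (internal→external)
                  [retry]
                    Y ↦ Y
                  [data]
                    Y ↦ Y
                  [ack]
                    Y ↦ Y
              [ack]
                offer{done,data} → select{done,data}  (external→internal)
                  [done]
                    Y ↦ Y
                  [data]
                    Y ↦ Y
          [ack]
            send[Unit] → recv[Unit]
              select{retry,stop,data} → offer{retry,stop,data}  (internal→external)
                [retry]
                  end ↦ end
                [stop]
                  Y ↦ Y
                [data]
                  end ↦ end
      [more]
        recv[Unit] → send[Unit]
          send[Str] → recv[Str]
            recv[Bool] → send[Bool]
              Y ↦ Y

send[Str].μY.select{data: recv[Bool].recv[Int].send[Str].Y, stop: offer{stop: offer{data: select{ack: Y, more: Y}, retry: offer{retry: Y, data: Y, ack: Y}, ack: select{done: Y, data: Y}}, ack: recv[Unit].offer{retry: end, stop: Y, data: end}}, more: send[Unit].recv[Str].send[Bool].Y}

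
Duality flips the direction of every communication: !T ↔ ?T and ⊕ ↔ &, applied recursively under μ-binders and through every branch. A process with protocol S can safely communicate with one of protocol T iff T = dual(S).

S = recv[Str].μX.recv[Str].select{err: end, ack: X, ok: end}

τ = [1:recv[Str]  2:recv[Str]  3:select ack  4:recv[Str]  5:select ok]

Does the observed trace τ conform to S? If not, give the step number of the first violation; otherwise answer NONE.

NONE

step 1: recv[Str]  ok  state: μX.…
step 2: recv[Str]  ok  state: select{err: end, ack: μX.…, ok: end}
step 3: select ack  ok  state: μX.…
step 4: recv[Str]  ok  state: select{err: end, ack: μX.…, ok: end}
step 5: select ok  ok  state: end
trace exhausted — no violation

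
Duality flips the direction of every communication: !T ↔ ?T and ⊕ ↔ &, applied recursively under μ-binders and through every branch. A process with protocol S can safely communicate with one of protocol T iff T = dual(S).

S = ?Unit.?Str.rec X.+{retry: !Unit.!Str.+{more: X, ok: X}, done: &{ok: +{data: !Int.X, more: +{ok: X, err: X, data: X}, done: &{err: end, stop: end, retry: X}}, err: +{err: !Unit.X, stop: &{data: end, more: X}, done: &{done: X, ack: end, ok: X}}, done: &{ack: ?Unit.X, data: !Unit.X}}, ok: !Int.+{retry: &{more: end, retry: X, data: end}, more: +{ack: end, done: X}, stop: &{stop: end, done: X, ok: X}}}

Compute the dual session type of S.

!Unit.!Str.rec X.&{retry: ?Unit.?Str.&{more: X, ok: X}, done: +{ok: &{data: ?Int.X, more: &{ok: X, err: X, data: X}, done: +{err: end, stop: end, retry: X}}, err: &{err: ?Unit.X, stop: +{data: end, more: X}, done: +{done: X, ack: end, ok: X}}, done: +{ack: !Unit.X, data: ?Unit.X}}, ok: ?Int.&{retry: +{more: end, retry: X, data: end}, more: &{ack: end, done: X}, stop: +{stop: end, done: X, ok: X}}}

?Unit → !Unit
  ?Str → !Str
    rec X → rec X  (μ self-dual)
      +{retry,done,ok} → &{retry,done,ok}  (internal→external)
        • retry:
          !Unit → ?Unit
            !Str → ?Str
              +{more,ok} → &{more,ok}  (internal→external)
                • more:
                  X self-dual
                • ok:
                  X self-dual
        • done:
          &{ok,err,done} → +{ok,err,done}  (offer→select)
            • ok:
              +{data,more,done} → &{data,more,done}  (internal→external)
                • data:
                  !Int → ?Int
                    X self-dual
                • more:
                  +{ok,err,data} → &{ok,err,data}  (internal→external)
                    • ok:
                      X self-dual
                    • err:
                      X self-dual
                    • data:
                      X self-dual
                • done:
                  &{err,stop,retry} → +{err,stop,retry}  (offer→select)
                    • err:
                      end self-dual
                    • stop:
                      end self-dual
                    • retry:
                      X self-dual
            • err:
              +{err,stop,done} → &{err,stop,done}  (internal→external)
                • err:
                  !Unit → ?Unit
                    X self-dual
                • stop:
                  &{data,more} → +{data,more}  (offer→select)
                    • data:
                      end self-dual
                    • more:
                      X self-dual
                • done:
                  &{done,ack,ok} → +{done,ack,ok}  (offer→select)
                    • done:
                      X self-dual
                    • ack:
                      end self-dual
                    • ok:
                      X self-dual
            • done:
              &{ack,data} → +{ack,data}  (offer→select)
                • ack:
                  ?Unit → !Unit
                    X self-dual
                • data:
                  !Unit → ?Unit
                    X self-dual
        • ok:
          !Int → ?Int
            +{retry,more,stop} → &{retry,more,stop}  (internal→external)
              • retry:
                &{more,retry,data} → +{more,retry,data}  (offer→select)
                  • more:
                    end self-dual
                  • retry:
                    X self-dual
                  • data:
                    end self-dual
              • more:
                +{ack,done} → &{ack,done}  (internal→external)
                  • ack:
                    end self-dual
                  • done:
                    X self-dual
              • stop:
                &{stop,done,ok} → +{stop,done,ok}  (offer→select)
                  • stop:
                    end self-dual
                  • done:
                    X self-dual
                  • ok:
                    X self-dual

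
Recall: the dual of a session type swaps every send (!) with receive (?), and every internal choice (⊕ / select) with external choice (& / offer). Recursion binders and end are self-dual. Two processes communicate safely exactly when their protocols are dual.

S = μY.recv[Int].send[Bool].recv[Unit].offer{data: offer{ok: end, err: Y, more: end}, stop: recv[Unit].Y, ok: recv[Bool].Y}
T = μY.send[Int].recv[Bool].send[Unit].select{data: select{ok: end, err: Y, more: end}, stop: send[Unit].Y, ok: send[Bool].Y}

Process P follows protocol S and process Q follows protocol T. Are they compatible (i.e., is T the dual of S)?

μY vs μY  ok (binder kept)
  recv[Int] vs send[Int]  ok
    send[Bool] vs recv[Bool]  ok
      recv[Unit] vs send[Unit]  ok
        offer{data,stop,ok} vs select{data,stop,ok}  ok same labels
          [data]
            offer{ok,err,more} vs select{ok,err,more}  ok same labels
              [ok]
                end vs end  ok
              [err]
                Y vs Y  ok
              [more]
                end vs end  ok
          [stop]
            recv[Unit] vs send[Unit]  ok
              Y vs Y  ok
          [ok]
            recv[Bool] vs send[Bool]  ok
              Y vs Y  ok

YES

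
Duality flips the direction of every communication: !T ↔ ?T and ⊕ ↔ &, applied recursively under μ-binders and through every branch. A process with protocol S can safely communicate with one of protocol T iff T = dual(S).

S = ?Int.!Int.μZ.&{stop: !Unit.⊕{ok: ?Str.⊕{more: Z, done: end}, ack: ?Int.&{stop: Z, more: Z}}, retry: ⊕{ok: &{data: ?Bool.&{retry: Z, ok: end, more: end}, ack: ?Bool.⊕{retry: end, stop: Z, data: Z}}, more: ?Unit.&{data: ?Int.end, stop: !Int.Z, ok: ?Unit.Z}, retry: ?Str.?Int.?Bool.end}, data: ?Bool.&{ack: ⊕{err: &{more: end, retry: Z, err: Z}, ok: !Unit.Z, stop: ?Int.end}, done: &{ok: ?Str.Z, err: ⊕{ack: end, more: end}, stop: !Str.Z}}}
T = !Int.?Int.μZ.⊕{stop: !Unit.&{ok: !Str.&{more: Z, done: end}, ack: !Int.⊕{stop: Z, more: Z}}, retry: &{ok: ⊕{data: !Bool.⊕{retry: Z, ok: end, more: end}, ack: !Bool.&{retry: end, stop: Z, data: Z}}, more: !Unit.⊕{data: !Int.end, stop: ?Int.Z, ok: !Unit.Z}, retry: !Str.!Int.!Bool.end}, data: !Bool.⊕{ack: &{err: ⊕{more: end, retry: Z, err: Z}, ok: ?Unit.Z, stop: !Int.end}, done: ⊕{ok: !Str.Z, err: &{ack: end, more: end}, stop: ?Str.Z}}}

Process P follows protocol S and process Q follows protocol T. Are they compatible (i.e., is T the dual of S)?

NO

?Int vs !Int  match
  !Int vs ?Int  match
    μZ vs μZ  match (μ self-dual)
      &{stop,retry,data} vs ⊕{stop,retry,data}  match label sets agree
        • stop:
          !Unit vs !Unit  ✗ same direction on both sides — not dual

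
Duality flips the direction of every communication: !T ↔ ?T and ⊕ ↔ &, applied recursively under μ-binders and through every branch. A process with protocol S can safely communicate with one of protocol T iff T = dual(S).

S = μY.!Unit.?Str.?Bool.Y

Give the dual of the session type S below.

μY = μY  (rec unchanged)
  !Unit = ?Unit
    ?Str = !Str
      ?Bool = !Bool
        dual(Y) = Y

μY.?Unit.!Str.!Bool.Y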